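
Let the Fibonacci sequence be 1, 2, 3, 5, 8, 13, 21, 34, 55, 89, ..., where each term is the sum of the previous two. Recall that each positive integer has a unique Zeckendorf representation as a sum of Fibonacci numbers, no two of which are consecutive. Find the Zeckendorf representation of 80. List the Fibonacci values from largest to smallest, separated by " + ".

55 + 21 + 3 + 1

Greedy algorithm:
55 ≤ 80 < 89, so take 55; remainder 25
21 ≤ 25 < 34, so take 21; remainder 4
3 ≤ 4 < 5, so take 3; remainder 1
1 ≤ 1 < 2, so take 1; remainder 0
So 80 = 55 + 21 + 3 + 1, with no two terms consecutive in the sequence.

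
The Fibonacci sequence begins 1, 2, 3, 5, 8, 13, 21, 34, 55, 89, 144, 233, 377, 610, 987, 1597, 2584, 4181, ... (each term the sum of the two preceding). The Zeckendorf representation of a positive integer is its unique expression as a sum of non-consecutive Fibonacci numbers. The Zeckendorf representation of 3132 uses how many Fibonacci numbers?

6

Greedy algorithm:
subtract 2584 from 3132: 548 remains
subtract 377 from 548: 171 remains
subtract 144 from 171: 27 remains
subtract 21 from 27: 6 remains
subtract 5 from 6: 1 remains
subtract 1 from 1: 0 remains
3132 = 2584 + 377 + 144 + 21 + 5 + 1, which has 6 terms.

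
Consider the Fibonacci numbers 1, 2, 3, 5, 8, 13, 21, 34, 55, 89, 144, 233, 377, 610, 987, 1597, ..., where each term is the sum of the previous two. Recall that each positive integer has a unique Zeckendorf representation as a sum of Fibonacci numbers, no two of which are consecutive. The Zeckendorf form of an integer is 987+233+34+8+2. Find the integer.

1264

987+233+34+8+2 = 1264.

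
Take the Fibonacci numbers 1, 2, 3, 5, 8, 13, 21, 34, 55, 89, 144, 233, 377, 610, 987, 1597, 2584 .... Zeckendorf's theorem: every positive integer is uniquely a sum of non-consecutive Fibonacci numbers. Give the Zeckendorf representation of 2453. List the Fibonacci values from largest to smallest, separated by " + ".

1597 + 610 + 233 + 13

largest Fibonacci ≤ 2453 is 1597; 2453 − 1597 = 856
largest Fibonacci ≤ 856 is 610; 856 − 610 = 246
largest Fibonacci ≤ 246 is 233; 246 − 233 = 13
largest Fibonacci ≤ 13 is 13; 13 − 13 = 0
So 2453 = 1597 + 610 + 233 + 13, with no two terms consecutive in the sequence.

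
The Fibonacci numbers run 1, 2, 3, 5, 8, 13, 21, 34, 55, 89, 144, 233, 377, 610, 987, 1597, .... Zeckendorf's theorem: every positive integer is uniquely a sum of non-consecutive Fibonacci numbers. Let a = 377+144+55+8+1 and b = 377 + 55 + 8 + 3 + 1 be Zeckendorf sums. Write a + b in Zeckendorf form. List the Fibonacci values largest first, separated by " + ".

987 + 34 + 8

The two numbers are 585 and 444, so their sum is 1029.
largest Fibonacci ≤ 1029 is 987; 1029 − 987 = 42
largest Fibonacci ≤ 42 is 34; 42 − 34 = 8
largest Fibonacci ≤ 8 is 8; 8 − 8 = 0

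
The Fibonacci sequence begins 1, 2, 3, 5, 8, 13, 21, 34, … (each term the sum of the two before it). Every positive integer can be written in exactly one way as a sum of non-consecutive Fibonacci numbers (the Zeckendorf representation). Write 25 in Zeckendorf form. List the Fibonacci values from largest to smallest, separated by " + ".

21 + 3 + 1

21 ≤ 25 < 34, so take 21; remainder 4
3 ≤ 4 < 5, so take 3; remainder 1
1 ≤ 1 < 2, so take 1; remainder 0
So 25 = 21 + 3 + 1, with no two terms consecutive in the sequence.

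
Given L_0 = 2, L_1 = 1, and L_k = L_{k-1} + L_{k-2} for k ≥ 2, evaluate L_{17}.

3571

Iterating the recurrence up to L_{10} = 123 and L_{9} = 76:
L_{11} = L_{10} + L_{9} = 123 + 76 = 199
L_{12} = L_{11} + L_{10} = 199 + 123 = 322
L_{13} = L_{12} + L_{11} = 322 + 199 = 521
L_{14} = L_{13} + L_{12} = 521 + 322 = 843
L_{15} = L_{14} + L_{13} = 843 + 521 = 1364
L_{16} = L_{15} + L_{14} = 1364 + 843 = 2207
L_{17} = L_{16} + L_{15} = 2207 + 1364 = 3571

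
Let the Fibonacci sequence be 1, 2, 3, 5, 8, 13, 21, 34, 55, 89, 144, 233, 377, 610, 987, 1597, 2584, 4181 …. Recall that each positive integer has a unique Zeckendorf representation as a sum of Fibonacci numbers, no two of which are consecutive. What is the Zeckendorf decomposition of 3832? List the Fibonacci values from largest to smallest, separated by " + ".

2584 ≤ 3832 < 4181, so take 2584; remainder 1248
987 ≤ 1248 < 1597, so take 987; remainder 261
233 ≤ 261 < 377, so take 233; remainder 28
21 ≤ 28 < 34, so take 21; remainder 7
5 ≤ 7 < 8, so take 5; remainder 2
2 ≤ 2 < 3, so take 2; remainder 0
So 3832 = 2584 + 987 + 233 + 21 + 5 + 2, with no two terms consecutive in the sequence.

2584 + 987 + 233 + 21 + 5 + 2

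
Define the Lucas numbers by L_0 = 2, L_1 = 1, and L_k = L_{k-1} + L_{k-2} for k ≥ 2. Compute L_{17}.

3571

Iterating the recurrence up to L_{13} = 521 and L_{12} = 322:
L_{14} = L_{13} + L_{12} = 521 + 322 = 843
L_{15} = L_{14} + L_{13} = 843 + 521 = 1364
L_{16} = L_{15} + L_{14} = 1364 + 843 = 2207
L_{17} = L_{16} + L_{15} = 2207 + 1364 = 3571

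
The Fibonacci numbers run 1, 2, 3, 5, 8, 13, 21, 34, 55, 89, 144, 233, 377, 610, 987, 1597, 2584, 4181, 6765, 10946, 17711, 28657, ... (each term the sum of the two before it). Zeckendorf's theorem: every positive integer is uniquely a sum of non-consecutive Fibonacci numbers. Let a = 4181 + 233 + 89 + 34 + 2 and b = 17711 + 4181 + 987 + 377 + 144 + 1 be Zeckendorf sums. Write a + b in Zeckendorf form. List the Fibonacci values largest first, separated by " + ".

17711 + 6765 + 2584 + 610 + 233 + 34 + 3

The two numbers are 4539 and 23401, so their sum is 27940.
Greedy algorithm:
largest Fibonacci ≤ 27940 is 17711; 27940 − 17711 = 10229
largest Fibonacci ≤ 10229 is 6765; 10229 − 6765 = 3464
largest Fibonacci ≤ 3464 is 2584; 3464 − 2584 = 880
largest Fibonacci ≤ 880 is 610; 880 − 610 = 270
largest Fibonacci ≤ 270 is 233; 270 − 233 = 37
largest Fibonacci ≤ 37 is 34; 37 − 34 = 3
largest Fibonacci ≤ 3 is 3; 3 − 3 = 0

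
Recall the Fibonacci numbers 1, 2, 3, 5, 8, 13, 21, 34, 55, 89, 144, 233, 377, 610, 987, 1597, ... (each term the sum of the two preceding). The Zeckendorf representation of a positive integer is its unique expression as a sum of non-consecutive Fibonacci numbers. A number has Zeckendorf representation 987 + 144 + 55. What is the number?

1186

987 + 144 + 55 = 1186.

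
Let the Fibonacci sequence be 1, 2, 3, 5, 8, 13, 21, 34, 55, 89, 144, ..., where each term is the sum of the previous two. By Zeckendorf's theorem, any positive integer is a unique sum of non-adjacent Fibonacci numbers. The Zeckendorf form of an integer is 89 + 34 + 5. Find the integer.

128

89 + 34 + 5 = 128.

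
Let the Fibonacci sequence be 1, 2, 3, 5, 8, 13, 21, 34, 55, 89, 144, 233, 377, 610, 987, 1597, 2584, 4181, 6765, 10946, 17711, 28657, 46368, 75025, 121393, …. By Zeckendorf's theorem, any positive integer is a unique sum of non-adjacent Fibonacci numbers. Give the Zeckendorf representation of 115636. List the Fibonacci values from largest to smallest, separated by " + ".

75025 + 28657 + 10946 + 987 + 21

subtract 75025 from 115636: 40611 remains
subtract 28657 from 40611: 11954 remains
subtract 10946 from 11954: 1008 remains
subtract 987 from 1008: 21 remains
subtract 21 from 21: 0 remains
So 115636 = 75025 + 28657 + 10946 + 987 + 21, with no two terms consecutive in the sequence.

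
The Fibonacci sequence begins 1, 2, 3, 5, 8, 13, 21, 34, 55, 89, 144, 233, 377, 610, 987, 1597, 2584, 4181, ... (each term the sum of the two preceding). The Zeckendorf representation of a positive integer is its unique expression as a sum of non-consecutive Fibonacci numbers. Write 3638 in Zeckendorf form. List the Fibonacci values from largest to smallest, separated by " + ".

subtract 2584 from 3638: 1054 remains
subtract 987 from 1054: 67 remains
subtract 55 from 67: 12 remains
subtract 8 from 12: 4 remains
subtract 3 from 4: 1 remains
subtract 1 from 1: 0 remains
So 3638 = 2584 + 987 + 55 + 8 + 3 + 1, with no two terms consecutive in the sequence.

2584 + 987 + 55 + 8 + 3 + 1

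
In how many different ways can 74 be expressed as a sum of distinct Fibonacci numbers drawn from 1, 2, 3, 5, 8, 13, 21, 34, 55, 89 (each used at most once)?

Each representation comes from the Zeckendorf form by replacing some F_k with F_{k−1} + F_{k−2} where possible.
74 = 55+13+5+1 = 55+13+3+2+1 = 34+21+13+5+1 = 55+8+5+3+2+1 = … (2 more), for 6 in all.

6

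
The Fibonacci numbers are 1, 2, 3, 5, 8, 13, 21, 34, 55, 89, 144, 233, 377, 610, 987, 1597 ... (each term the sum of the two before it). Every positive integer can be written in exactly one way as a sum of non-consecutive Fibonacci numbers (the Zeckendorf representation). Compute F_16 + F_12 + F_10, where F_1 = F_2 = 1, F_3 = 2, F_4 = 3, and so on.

F_16 + F_12 + F_10 = 987 + 144 + 55 = 1186.

1186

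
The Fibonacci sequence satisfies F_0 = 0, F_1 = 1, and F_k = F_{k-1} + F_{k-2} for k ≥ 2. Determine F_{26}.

121393

Iterating the recurrence up to F_{21} = 10946 and F_{20} = 6765:
F_{22} = F_{21} + F_{20} = 10946 + 6765 = 17711
F_{23} = F_{22} + F_{21} = 17711 + 10946 = 28657
F_{24} = F_{23} + F_{22} = 28657 + 17711 = 46368
F_{25} = F_{24} + F_{23} = 46368 + 28657 = 75025
F_{26} = F_{25} + F_{24} = 75025 + 46368 = 121393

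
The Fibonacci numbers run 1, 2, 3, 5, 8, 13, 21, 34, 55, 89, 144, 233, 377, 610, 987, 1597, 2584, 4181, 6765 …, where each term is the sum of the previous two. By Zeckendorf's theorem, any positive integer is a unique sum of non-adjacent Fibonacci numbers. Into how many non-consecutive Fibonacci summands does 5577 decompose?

Repeatedly subtract the largest Fibonacci number that fits:
4181 ≤ 5577 < 6765, so take 4181; remainder 1396
987 ≤ 1396 < 1597, so take 987; remainder 409
377 ≤ 409 < 610, so take 377; remainder 32
21 ≤ 32 < 34, so take 21; remainder 11
8 ≤ 11 < 13, so take 8; remainder 3
3 ≤ 3 < 5, so take 3; remainder 0
5577 = 4181 + 987 + 377 + 21 + 8 + 3, which has 6 terms.

6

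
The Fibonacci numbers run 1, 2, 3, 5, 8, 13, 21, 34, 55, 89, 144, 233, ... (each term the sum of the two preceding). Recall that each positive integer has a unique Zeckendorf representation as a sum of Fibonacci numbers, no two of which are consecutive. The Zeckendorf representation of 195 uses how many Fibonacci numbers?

195: greatest Fibonacci not exceeding it is 144, leaving 51
51: greatest Fibonacci not exceeding it is 34, leaving 17
17: greatest Fibonacci not exceeding it is 13, leaving 4
4: greatest Fibonacci not exceeding it is 3, leaving 1
1: greatest Fibonacci not exceeding it is 1, leaving 0
195 = 144 + 34 + 13 + 3 + 1, which has 5 terms.

5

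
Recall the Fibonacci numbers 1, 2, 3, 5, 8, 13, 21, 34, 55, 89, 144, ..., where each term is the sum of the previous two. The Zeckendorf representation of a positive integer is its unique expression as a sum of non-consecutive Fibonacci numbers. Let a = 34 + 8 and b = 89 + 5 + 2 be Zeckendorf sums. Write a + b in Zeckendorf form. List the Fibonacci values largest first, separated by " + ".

89 + 34 + 13 + 2

The two numbers are 42 and 96, so their sum is 138.
Greedily peel off the largest Fibonacci term at each step:
take 89 (≤ 138); 138 − 89 = 49
take 34 (≤ 49); 49 − 34 = 15
take 13 (≤ 15); 15 − 13 = 2
take 2 (≤ 2); 2 − 2 = 0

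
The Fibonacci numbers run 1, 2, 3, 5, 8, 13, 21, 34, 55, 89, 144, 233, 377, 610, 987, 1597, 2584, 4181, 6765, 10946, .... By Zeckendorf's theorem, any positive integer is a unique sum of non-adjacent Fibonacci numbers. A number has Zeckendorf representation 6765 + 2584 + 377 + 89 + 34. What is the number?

9849

6765 + 2584 + 377 + 89 + 34 = 9849.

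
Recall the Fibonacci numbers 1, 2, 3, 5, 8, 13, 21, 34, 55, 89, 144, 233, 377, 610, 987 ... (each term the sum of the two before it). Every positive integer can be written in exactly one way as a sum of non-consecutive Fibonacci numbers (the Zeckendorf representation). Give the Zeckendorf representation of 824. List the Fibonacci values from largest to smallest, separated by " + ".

610 + 144 + 55 + 13 + 2

take 610 (≤ 824); 824 − 610 = 214
take 144 (≤ 214); 214 − 144 = 70
take 55 (≤ 70); 70 − 55 = 15
take 13 (≤ 15); 15 − 13 = 2
take 2 (≤ 2); 2 − 2 = 0
So 824 = 610 + 144 + 55 + 13 + 2, with no two terms consecutive in the sequence.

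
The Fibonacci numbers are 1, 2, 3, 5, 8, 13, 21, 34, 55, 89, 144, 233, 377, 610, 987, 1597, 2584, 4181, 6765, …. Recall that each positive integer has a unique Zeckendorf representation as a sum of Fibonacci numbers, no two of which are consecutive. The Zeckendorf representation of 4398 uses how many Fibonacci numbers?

Greedily peel off the largest Fibonacci term at each step:
largest Fibonacci ≤ 4398 is 4181; 4398 − 4181 = 217
largest Fibonacci ≤ 217 is 144; 217 − 144 = 73
largest Fibonacci ≤ 73 is 55; 73 − 55 = 18
largest Fibonacci ≤ 18 is 13; 18 − 13 = 5
largest Fibonacci ≤ 5 is 5; 5 − 5 = 0
4398 = 4181 + 144 + 55 + 13 + 5, which has 5 terms.

5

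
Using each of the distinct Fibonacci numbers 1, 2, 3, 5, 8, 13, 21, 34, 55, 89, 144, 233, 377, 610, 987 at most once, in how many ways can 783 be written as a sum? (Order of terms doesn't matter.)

24

Starting from the Zeckendorf form and repeatedly splitting a term F_k into F_{k−1} + F_{k−2} (when neither is already used) reaches every representation.
783 = 610+144+21+8 = 610+144+21+5+3 = 610+89+55+21+8 = … (21 more), for 24 in all.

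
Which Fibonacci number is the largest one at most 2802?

2584 ≤ 2802 < 4181, so the largest Fibonacci number not exceeding 2802 is 2584.

2584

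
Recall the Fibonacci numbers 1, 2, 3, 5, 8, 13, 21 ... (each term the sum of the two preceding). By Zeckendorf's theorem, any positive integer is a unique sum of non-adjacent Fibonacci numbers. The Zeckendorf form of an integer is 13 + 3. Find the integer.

16

13 + 3 = 16.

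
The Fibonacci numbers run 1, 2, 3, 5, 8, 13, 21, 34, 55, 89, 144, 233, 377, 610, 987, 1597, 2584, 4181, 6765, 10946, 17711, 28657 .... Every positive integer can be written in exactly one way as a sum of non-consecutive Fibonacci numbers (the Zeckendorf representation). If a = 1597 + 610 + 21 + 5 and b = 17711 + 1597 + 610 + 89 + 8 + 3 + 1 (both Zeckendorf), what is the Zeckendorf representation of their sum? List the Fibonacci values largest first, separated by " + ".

The two numbers are 2233 and 20019, so their sum is 22252.
Greedy algorithm:
take 17711 (≤ 22252); 22252 − 17711 = 4541
take 4181 (≤ 4541); 4541 − 4181 = 360
take 233 (≤ 360); 360 − 233 = 127
take 89 (≤ 127); 127 − 89 = 38
take 34 (≤ 38); 38 − 34 = 4
take 3 (≤ 4); 4 − 3 = 1
take 1 (≤ 1); 1 − 1 = 0

17711 + 4181 + 233 + 89 + 34 + 3 + 1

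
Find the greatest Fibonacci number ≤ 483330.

317811 ≤ 483330 < 514229, so the largest Fibonacci number not exceeding 483330 is 317811.

317811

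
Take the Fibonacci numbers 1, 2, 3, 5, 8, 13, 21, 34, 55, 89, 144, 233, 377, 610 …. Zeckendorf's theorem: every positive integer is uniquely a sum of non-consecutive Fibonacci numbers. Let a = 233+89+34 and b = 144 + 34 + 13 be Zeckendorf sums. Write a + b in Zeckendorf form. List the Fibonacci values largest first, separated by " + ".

377 + 144 + 21 + 5

The two numbers are 356 and 191, so their sum is 547.
Greedily peel off the largest Fibonacci term at each step:
547 − 377 = 170
170 − 144 = 26
26 − 21 = 5
5 − 5 = 0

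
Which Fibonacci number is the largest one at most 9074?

6765 ≤ 9074 < 10946, so the largest Fibonacci number not exceeding 9074 is 6765.

6765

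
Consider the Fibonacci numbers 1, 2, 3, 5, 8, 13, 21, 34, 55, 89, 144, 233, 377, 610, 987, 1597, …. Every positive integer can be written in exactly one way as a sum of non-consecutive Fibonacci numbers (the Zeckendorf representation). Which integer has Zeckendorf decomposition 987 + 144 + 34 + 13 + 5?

1183

987 + 144 + 34 + 13 + 5 = 1183.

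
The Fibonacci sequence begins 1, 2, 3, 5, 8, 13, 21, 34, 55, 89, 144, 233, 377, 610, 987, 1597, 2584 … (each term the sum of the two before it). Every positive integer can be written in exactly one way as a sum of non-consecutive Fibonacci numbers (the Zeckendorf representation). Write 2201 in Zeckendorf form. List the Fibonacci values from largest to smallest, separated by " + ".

Greedily peel off the largest Fibonacci term at each step:
2201: greatest Fibonacci not exceeding it is 1597, leaving 604
604: greatest Fibonacci not exceeding it is 377, leaving 227
227: greatest Fibonacci not exceeding it is 144, leaving 83
83: greatest Fibonacci not exceeding it is 55, leaving 28
28: greatest Fibonacci not exceeding it is 21, leaving 7
7: greatest Fibonacci not exceeding it is 5, leaving 2
2: greatest Fibonacci not exceeding it is 2, leaving 0
So 2201 = 1597 + 377 + 144 + 55 + 21 + 5 + 2, with no two terms consecutive in the sequence.

1597 + 377 + 144 + 55 + 21 + 5 + 2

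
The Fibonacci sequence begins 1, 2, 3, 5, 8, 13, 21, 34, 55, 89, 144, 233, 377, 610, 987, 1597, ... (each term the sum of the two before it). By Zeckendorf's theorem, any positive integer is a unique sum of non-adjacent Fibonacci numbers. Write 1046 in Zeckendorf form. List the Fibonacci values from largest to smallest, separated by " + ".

Repeatedly subtract the largest Fibonacci number that fits:
1046: greatest Fibonacci not exceeding it is 987, leaving 59
59: greatest Fibonacci not exceeding it is 55, leaving 4
4: greatest Fibonacci not exceeding it is 3, leaving 1
1: greatest Fibonacci not exceeding it is 1, leaving 0
So 1046 = 987 + 55 + 3 + 1, with no two terms consecutive in the sequence.

987 + 55 + 3 + 1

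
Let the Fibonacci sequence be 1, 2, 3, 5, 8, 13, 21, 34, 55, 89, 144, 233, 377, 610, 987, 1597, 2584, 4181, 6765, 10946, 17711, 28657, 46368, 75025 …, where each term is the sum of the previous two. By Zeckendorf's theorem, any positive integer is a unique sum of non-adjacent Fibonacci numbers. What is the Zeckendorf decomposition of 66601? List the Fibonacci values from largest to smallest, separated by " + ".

take 46368 (≤ 66601); 66601 − 46368 = 20233
take 17711 (≤ 20233); 20233 − 17711 = 2522
take 1597 (≤ 2522); 2522 − 1597 = 925
take 610 (≤ 925); 925 − 610 = 315
take 233 (≤ 315); 315 − 233 = 82
take 55 (≤ 82); 82 − 55 = 27
take 21 (≤ 27); 27 − 21 = 6
take 5 (≤ 6); 6 − 5 = 1
take 1 (≤ 1); 1 − 1 = 0
So 66601 = 46368 + 17711 + 1597 + 610 + 233 + 55 + 21 + 5 + 1, with no two terms consecutive in the sequence.

46368 + 17711 + 1597 + 610 + 233 + 55 + 21 + 5 + 1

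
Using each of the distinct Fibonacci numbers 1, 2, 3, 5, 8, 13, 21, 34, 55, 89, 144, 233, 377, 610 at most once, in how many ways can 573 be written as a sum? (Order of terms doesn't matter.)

12

573 = 377+144+34+13+5 = 377+144+34+13+3+2 = 377+89+55+34+13+5 = 377+144+34+8+5+3+2 = … (8 more), for 12 in all.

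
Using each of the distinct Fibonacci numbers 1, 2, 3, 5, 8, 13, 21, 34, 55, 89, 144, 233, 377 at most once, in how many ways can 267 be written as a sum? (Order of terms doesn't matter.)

11

267 = 233+34 = 233+21+13 = 144+89+34 = 233+21+8+5 = 144+89+21+13 = … (6 more), for 11 in all.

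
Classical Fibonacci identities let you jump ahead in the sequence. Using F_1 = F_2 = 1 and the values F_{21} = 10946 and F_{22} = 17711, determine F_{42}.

267914296

By the doubling identity F_{2k} = F_k(2F_{k+1} − F_k): F_{42} = 10946·(2·17711 − 10946) = 10946·24476 = 267914296.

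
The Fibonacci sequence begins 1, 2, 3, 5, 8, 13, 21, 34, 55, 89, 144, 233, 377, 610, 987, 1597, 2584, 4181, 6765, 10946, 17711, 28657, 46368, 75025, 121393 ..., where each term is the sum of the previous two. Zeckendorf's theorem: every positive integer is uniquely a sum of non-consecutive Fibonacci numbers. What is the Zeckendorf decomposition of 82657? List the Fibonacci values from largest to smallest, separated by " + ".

Greedy algorithm:
subtract 75025 from 82657: 7632 remains
subtract 6765 from 7632: 867 remains
subtract 610 from 867: 257 remains
subtract 233 from 257: 24 remains
subtract 21 from 24: 3 remains
subtract 3 from 3: 0 remains
So 82657 = 75025 + 6765 + 610 + 233 + 21 + 3, with no two terms consecutive in the sequence.

75025 + 6765 + 610 + 233 + 21 + 3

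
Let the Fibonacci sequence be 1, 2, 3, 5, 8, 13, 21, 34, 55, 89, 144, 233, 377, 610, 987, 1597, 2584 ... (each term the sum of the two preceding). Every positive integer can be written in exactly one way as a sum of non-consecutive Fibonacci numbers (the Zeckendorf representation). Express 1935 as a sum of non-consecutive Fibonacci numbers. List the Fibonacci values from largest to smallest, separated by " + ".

subtract 1597 from 1935: 338 remains
subtract 233 from 338: 105 remains
subtract 89 from 105: 16 remains
subtract 13 from 16: 3 remains
subtract 3 from 3: 0 remains
So 1935 = 1597 + 233 + 89 + 13 + 3, with no two terms consecutive in the sequence.

1597 + 233 + 89 + 13 + 3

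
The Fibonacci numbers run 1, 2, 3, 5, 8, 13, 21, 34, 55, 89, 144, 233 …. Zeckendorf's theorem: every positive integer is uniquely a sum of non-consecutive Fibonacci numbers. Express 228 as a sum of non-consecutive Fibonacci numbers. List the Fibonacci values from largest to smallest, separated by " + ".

Greedy algorithm:
144 ≤ 228 < 233, so take 144; remainder 84
55 ≤ 84 < 89, so take 55; remainder 29
21 ≤ 29 < 34, so take 21; remainder 8
8 ≤ 8 < 13, so take 8; remainder 0
So 228 = 144 + 55 + 21 + 8, with no two terms consecutive in the sequence.

144 + 55 + 21 + 8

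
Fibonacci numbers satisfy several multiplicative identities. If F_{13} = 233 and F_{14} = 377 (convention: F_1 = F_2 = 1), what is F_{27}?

196418

By F_{2k+1} = F_k² + F_{k+1}²: F_{27} = 233² + 377² = 54289 + 142129 = 196418.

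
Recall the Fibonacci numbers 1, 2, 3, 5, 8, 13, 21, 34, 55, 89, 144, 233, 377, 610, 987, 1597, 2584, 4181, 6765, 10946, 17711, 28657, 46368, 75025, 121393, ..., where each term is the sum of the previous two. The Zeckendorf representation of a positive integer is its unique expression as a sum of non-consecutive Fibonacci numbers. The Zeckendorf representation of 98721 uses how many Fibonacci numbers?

7

largest Fibonacci ≤ 98721 is 75025; 98721 − 75025 = 23696
largest Fibonacci ≤ 23696 is 17711; 23696 − 17711 = 5985
largest Fibonacci ≤ 5985 is 4181; 5985 − 4181 = 1804
largest Fibonacci ≤ 1804 is 1597; 1804 − 1597 = 207
largest Fibonacci ≤ 207 is 144; 207 − 144 = 63
largest Fibonacci ≤ 63 is 55; 63 − 55 = 8
largest Fibonacci ≤ 8 is 8; 8 − 8 = 0
98721 = 75025 + 17711 + 4181 + 1597 + 144 + 55 + 8, which has 7 terms.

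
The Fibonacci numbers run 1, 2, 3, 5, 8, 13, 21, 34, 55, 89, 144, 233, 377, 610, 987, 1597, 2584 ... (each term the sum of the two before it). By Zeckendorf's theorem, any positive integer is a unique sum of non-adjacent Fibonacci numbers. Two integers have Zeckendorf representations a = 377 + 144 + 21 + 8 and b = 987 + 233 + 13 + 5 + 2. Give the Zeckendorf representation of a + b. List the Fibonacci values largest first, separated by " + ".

1597 + 144 + 34 + 13 + 2

The two numbers are 550 and 1240, so their sum is 1790.
Greedy algorithm:
subtract 1597 from 1790: 193 remains
subtract 144 from 193: 49 remains
subtract 34 from 49: 15 remains
subtract 13 from 15: 2 remains
subtract 2 from 2: 0 remains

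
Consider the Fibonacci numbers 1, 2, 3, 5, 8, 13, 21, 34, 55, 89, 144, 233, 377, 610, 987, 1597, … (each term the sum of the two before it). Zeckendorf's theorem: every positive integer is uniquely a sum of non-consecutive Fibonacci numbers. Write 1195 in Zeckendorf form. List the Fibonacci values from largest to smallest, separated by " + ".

987 + 144 + 55 + 8 + 1

Greedily peel off the largest Fibonacci term at each step:
987 ≤ 1195 < 1597, so take 987; remainder 208
144 ≤ 208 < 233, so take 144; remainder 64
55 ≤ 64 < 89, so take 55; remainder 9
8 ≤ 9 < 13, so take 8; remainder 1
1 ≤ 1 < 2, so take 1; remainder 0
So 1195 = 987 + 144 + 55 + 8 + 1, with no two terms consecutive in the sequence.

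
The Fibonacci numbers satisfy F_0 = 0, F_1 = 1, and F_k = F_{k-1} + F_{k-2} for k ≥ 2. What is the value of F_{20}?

6765

Iterating the recurrence up to F_{16} = 987 and F_{15} = 610:
F_{17} = F_{16} + F_{15} = 987 + 610 = 1597
F_{18} = F_{17} + F_{16} = 1597 + 987 = 2584
F_{19} = F_{18} + F_{17} = 2584 + 1597 = 4181
F_{20} = F_{19} + F_{18} = 4181 + 2584 = 6765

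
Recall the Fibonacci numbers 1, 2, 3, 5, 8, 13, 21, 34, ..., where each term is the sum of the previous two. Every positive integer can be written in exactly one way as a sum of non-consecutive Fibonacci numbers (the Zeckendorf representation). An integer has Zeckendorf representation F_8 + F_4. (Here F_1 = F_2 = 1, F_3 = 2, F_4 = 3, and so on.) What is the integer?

24

F_8 + F_4 = 21 + 3 = 24.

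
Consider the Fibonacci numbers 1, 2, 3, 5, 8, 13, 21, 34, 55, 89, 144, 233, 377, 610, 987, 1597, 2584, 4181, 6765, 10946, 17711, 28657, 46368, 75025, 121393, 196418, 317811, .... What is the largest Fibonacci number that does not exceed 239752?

196418 ≤ 239752 < 317811, so the largest Fibonacci number not exceeding 239752 is 196418.

196418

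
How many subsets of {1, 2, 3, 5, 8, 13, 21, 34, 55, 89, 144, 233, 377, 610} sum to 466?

Each representation comes from the Zeckendorf form by replacing some F_k with F_{k−1} + F_{k−2} where possible.
466 = 377+89 = 377+55+34 = 233+144+89 = 377+55+21+13 = … (6 more), for 10 in all.

10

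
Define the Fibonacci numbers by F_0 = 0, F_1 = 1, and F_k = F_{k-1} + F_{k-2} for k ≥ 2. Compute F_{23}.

28657

Iterating the recurrence up to F_{16} = 987 and F_{15} = 610:
F_{17} = F_{16} + F_{15} = 987 + 610 = 1597
F_{18} = F_{17} + F_{16} = 1597 + 987 = 2584
F_{19} = F_{18} + F_{17} = 2584 + 1597 = 4181
F_{20} = F_{19} + F_{18} = 4181 + 2584 = 6765
F_{21} = F_{20} + F_{19} = 6765 + 4181 = 10946
F_{22} = F_{21} + F_{20} = 10946 + 6765 = 17711
F_{23} = F_{22} + F_{21} = 17711 + 10946 = 28657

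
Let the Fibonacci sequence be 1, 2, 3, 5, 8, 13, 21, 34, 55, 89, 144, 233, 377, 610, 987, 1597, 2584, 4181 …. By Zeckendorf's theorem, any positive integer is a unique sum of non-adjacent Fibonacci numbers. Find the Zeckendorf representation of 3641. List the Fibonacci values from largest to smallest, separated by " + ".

Repeatedly subtract the largest Fibonacci number that fits:
3641 − 2584 = 1057
1057 − 987 = 70
70 − 55 = 15
15 − 13 = 2
2 − 2 = 0
So 3641 = 2584 + 987 + 55 + 13 + 2, with no two terms consecutive in the sequence.

2584 + 987 + 55 + 13 + 2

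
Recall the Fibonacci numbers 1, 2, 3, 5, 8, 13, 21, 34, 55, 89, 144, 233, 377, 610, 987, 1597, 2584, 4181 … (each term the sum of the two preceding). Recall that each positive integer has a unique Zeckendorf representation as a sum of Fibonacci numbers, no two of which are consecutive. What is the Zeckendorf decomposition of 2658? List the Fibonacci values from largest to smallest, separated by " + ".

2584 + 55 + 13 + 5 + 1

Greedy algorithm:
2658 − 2584 = 74
74 − 55 = 19
19 − 13 = 6
6 − 5 = 1
1 − 1 = 0
So 2658 = 2584 + 55 + 13 + 5 + 1, with no two terms consecutive in the sequence.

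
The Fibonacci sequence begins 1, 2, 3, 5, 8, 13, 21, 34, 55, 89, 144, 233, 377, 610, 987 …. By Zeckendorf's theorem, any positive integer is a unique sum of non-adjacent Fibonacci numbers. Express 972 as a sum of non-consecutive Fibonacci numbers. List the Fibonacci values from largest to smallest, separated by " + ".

610 + 233 + 89 + 34 + 5 + 1

Repeatedly subtract the largest Fibonacci number that fits:
subtract 610 from 972: 362 remains
subtract 233 from 362: 129 remains
subtract 89 from 129: 40 remains
subtract 34 from 40: 6 remains
subtract 5 from 6: 1 remains
subtract 1 from 1: 0 remains
So 972 = 610 + 233 + 89 + 34 + 5 + 1, with no two terms consecutive in the sequence.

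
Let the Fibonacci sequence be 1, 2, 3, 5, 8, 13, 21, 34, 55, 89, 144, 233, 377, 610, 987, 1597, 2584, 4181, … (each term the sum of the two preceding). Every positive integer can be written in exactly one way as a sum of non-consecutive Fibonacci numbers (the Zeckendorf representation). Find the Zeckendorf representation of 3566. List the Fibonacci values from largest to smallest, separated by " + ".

2584 + 610 + 233 + 89 + 34 + 13 + 3

Repeatedly subtract the largest Fibonacci number that fits:
3566: greatest Fibonacci not exceeding it is 2584, leaving 982
982: greatest Fibonacci not exceeding it is 610, leaving 372
372: greatest Fibonacci not exceeding it is 233, leaving 139
139: greatest Fibonacci not exceeding it is 89, leaving 50
50: greatest Fibonacci not exceeding it is 34, leaving 16
16: greatest Fibonacci not exceeding it is 13, leaving 3
3: greatest Fibonacci not exceeding it is 3, leaving 0
So 3566 = 2584 + 610 + 233 + 89 + 34 + 13 + 3, with no two terms consecutive in the sequence.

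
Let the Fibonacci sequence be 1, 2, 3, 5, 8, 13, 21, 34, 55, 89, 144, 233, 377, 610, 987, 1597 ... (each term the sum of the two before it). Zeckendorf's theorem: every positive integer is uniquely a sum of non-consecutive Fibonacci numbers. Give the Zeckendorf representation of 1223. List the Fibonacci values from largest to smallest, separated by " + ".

1223 − 987 = 236
236 − 233 = 3
3 − 3 = 0
So 1223 = 987 + 233 + 3, with no two terms consecutive in the sequence.

987 + 233 + 3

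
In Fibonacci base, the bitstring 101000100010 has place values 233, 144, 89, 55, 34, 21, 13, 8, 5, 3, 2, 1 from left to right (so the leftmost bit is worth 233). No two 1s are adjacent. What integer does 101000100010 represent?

337

Summing the place values of the 1 bits: 233 + 89 + 13 + 2 = 337.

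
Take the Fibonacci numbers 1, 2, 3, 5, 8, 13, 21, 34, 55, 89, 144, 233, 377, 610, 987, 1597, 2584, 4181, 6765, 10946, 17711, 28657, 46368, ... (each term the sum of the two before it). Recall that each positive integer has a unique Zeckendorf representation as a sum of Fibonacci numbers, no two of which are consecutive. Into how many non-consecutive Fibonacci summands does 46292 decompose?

46292: greatest Fibonacci not exceeding it is 28657, leaving 17635
17635: greatest Fibonacci not exceeding it is 10946, leaving 6689
6689: greatest Fibonacci not exceeding it is 4181, leaving 2508
2508: greatest Fibonacci not exceeding it is 1597, leaving 911
911: greatest Fibonacci not exceeding it is 610, leaving 301
301: greatest Fibonacci not exceeding it is 233, leaving 68
68: greatest Fibonacci not exceeding it is 55, leaving 13
13: greatest Fibonacci not exceeding it is 13, leaving 0
46292 = 28657 + 10946 + 4181 + 1597 + 610 + 233 + 55 + 13, which has 8 terms.

8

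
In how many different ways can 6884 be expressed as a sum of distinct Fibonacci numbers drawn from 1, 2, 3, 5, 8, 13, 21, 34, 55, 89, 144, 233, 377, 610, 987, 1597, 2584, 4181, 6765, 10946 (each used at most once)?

30

Each representation comes from the Zeckendorf form by replacing some F_k with F_{k−1} + F_{k−2} where possible.
6884 = 6765+89+21+8+1 = 6765+89+21+5+3+1 = 6765+55+34+21+8+1 = 4181+2584+89+21+8+1 = … (26 more), for 30 in all.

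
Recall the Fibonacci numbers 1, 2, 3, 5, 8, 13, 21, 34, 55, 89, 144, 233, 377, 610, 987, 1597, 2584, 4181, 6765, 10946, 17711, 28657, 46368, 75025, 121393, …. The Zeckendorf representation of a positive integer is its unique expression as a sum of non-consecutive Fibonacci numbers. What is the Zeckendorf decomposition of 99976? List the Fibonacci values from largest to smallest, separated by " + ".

Repeatedly subtract the largest Fibonacci number that fits:
75025 ≤ 99976 < 121393, so take 75025; remainder 24951
17711 ≤ 24951 < 28657, so take 17711; remainder 7240
6765 ≤ 7240 < 10946, so take 6765; remainder 475
377 ≤ 475 < 610, so take 377; remainder 98
89 ≤ 98 < 144, so take 89; remainder 9
8 ≤ 9 < 13, so take 8; remainder 1
1 ≤ 1 < 2, so take 1; remainder 0
So 99976 = 75025 + 17711 + 6765 + 377 + 89 + 8 + 1, with no two terms consecutive in the sequence.

75025 + 17711 + 6765 + 377 + 89 + 8 + 1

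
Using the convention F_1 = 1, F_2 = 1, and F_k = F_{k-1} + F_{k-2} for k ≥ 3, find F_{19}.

Iterating the recurrence up to F_{11} = 89 and F_{10} = 55:
F_{12} = F_{11} + F_{10} = 89 + 55 = 144
F_{13} = F_{12} + F_{11} = 144 + 89 = 233
F_{14} = F_{13} + F_{12} = 233 + 144 = 377
F_{15} = F_{14} + F_{13} = 377 + 233 = 610
F_{16} = F_{15} + F_{14} = 610 + 377 = 987
F_{17} = F_{16} + F_{15} = 987 + 610 = 1597
F_{18} = F_{17} + F_{16} = 1597 + 987 = 2584
F_{19} = F_{18} + F_{17} = 2584 + 1597 = 4181

4181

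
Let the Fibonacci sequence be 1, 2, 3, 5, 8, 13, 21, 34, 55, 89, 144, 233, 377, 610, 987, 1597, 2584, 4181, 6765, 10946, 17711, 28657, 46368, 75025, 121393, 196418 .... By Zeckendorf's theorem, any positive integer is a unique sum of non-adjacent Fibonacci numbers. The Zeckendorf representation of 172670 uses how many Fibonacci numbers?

121393 ≤ 172670 < 196418, so take 121393; remainder 51277
46368 ≤ 51277 < 75025, so take 46368; remainder 4909
4181 ≤ 4909 < 6765, so take 4181; remainder 728
610 ≤ 728 < 987, so take 610; remainder 118
89 ≤ 118 < 144, so take 89; remainder 29
21 ≤ 29 < 34, so take 21; remainder 8
8 ≤ 8 < 13, so take 8; remainder 0
172670 = 121393 + 46368 + 4181 + 610 + 89 + 21 + 8, which has 7 terms.

7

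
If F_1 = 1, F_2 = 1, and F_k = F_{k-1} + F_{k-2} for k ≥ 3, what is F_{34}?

5702887

Iterating the recurrence up to F_{26} = 121393 and F_{25} = 75025:
F_{27} = F_{26} + F_{25} = 121393 + 75025 = 196418
F_{28} = F_{27} + F_{26} = 196418 + 121393 = 317811
F_{29} = F_{28} + F_{27} = 317811 + 196418 = 514229
F_{30} = F_{29} + F_{28} = 514229 + 317811 = 832040
F_{31} = F_{30} + F_{29} = 832040 + 514229 = 1346269
F_{32} = F_{31} + F_{30} = 1346269 + 832040 = 2178309
F_{33} = F_{32} + F_{31} = 2178309 + 1346269 = 3524578
F_{34} = F_{33} + F_{32} = 3524578 + 2178309 = 5702887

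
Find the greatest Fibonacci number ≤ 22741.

17711 ≤ 22741 < 28657, so the largest Fibonacci number not exceeding 22741 is 17711.

17711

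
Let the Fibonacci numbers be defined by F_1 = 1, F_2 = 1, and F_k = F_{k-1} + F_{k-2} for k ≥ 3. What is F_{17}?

1597

Iterating the recurrence up to F_{11} = 89 and F_{10} = 55:
F_{12} = F_{11} + F_{10} = 89 + 55 = 144
F_{13} = F_{12} + F_{11} = 144 + 89 = 233
F_{14} = F_{13} + F_{12} = 233 + 144 = 377
F_{15} = F_{14} + F_{13} = 377 + 233 = 610
F_{16} = F_{15} + F_{14} = 610 + 377 = 987
F_{17} = F_{16} + F_{15} = 987 + 610 = 1597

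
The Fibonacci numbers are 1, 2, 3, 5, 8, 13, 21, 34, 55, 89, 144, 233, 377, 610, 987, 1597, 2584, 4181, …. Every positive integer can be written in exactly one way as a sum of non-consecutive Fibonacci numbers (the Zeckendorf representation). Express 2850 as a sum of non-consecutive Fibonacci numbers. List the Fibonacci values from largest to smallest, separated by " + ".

2584 + 233 + 21 + 8 + 3 + 1

Repeatedly subtract the largest Fibonacci number that fits:
2850: greatest Fibonacci not exceeding it is 2584, leaving 266
266: greatest Fibonacci not exceeding it is 233, leaving 33
33: greatest Fibonacci not exceeding it is 21, leaving 12
12: greatest Fibonacci not exceeding it is 8, leaving 4
4: greatest Fibonacci not exceeding it is 3, leaving 1
1: greatest Fibonacci not exceeding it is 1, leaving 0
So 2850 = 2584 + 233 + 21 + 8 + 3 + 1, with no two terms consecutive in the sequence.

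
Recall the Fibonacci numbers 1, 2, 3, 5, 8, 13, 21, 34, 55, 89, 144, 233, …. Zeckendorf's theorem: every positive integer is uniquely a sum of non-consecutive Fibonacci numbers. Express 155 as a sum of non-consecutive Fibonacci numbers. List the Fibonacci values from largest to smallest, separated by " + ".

Greedy algorithm:
take 144 (≤ 155); 155 − 144 = 11
take 8 (≤ 11); 11 − 8 = 3
take 3 (≤ 3); 3 − 3 = 0
So 155 = 144 + 8 + 3, with no two terms consecutive in the sequence.

144 + 8 + 3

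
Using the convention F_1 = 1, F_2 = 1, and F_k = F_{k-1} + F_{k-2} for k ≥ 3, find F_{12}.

144

Iterating the recurrence up to F_{4} = 3 and F_{3} = 2:
F_{5} = F_{4} + F_{3} = 3 + 2 = 5
F_{6} = F_{5} + F_{4} = 5 + 3 = 8
F_{7} = F_{6} + F_{5} = 8 + 5 = 13
F_{8} = F_{7} + F_{6} = 13 + 8 = 21
F_{9} = F_{8} + F_{7} = 21 + 13 = 34
F_{10} = F_{9} + F_{8} = 34 + 21 = 55
F_{11} = F_{10} + F_{9} = 55 + 34 = 89
F_{12} = F_{11} + F_{10} = 89 + 55 = 144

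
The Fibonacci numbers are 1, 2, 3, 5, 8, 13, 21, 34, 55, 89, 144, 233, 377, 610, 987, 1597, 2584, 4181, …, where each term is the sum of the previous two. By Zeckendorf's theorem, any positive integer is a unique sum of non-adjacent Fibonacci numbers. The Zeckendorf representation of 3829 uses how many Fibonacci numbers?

6

Greedily peel off the largest Fibonacci term at each step:
2584 ≤ 3829 < 4181, so take 2584; remainder 1245
987 ≤ 1245 < 1597, so take 987; remainder 258
233 ≤ 258 < 377, so take 233; remainder 25
21 ≤ 25 < 34, so take 21; remainder 4
3 ≤ 4 < 5, so take 3; remainder 1
1 ≤ 1 < 2, so take 1; remainder 0
3829 = 2584 + 987 + 233 + 21 + 3 + 1, which has 6 terms.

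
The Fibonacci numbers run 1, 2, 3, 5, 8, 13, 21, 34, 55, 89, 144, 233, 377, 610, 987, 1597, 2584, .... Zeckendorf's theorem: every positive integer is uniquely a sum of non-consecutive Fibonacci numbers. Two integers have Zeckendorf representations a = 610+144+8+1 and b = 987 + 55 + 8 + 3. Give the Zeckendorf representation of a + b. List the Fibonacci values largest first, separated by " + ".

1597 + 144 + 55 + 13 + 5 + 2

The two numbers are 763 and 1053, so their sum is 1816.
Repeatedly subtract the largest Fibonacci number that fits:
subtract 1597 from 1816: 219 remains
subtract 144 from 219: 75 remains
subtract 55 from 75: 20 remains
subtract 13 from 20: 7 remains
subtract 5 from 7: 2 remains
subtract 2 from 2: 0 remains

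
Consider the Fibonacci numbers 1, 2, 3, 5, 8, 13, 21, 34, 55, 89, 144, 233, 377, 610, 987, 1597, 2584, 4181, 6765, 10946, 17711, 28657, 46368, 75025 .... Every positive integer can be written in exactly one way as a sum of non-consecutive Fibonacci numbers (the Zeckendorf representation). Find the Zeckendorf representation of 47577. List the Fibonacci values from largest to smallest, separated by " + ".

46368 + 987 + 144 + 55 + 21 + 2

largest Fibonacci ≤ 47577 is 46368; 47577 − 46368 = 1209
largest Fibonacci ≤ 1209 is 987; 1209 − 987 = 222
largest Fibonacci ≤ 222 is 144; 222 − 144 = 78
largest Fibonacci ≤ 78 is 55; 78 − 55 = 23
largest Fibonacci ≤ 23 is 21; 23 − 21 = 2
largest Fibonacci ≤ 2 is 2; 2 − 2 = 0
So 47577 = 46368 + 987 + 144 + 55 + 21 + 2, with no two terms consecutive in the sequence.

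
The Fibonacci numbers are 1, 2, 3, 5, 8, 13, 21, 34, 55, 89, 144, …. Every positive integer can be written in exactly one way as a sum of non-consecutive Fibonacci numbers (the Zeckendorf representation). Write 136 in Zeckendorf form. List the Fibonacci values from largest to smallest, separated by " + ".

largest Fibonacci ≤ 136 is 89; 136 − 89 = 47
largest Fibonacci ≤ 47 is 34; 47 − 34 = 13
largest Fibonacci ≤ 13 is 13; 13 − 13 = 0
So 136 = 89 + 34 + 13, with no two terms consecutive in the sequence.

89 + 34 + 13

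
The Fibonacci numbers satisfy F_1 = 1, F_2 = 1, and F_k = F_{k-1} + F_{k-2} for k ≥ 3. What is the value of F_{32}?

2178309

Iterating the recurrence up to F_{28} = 317811 and F_{27} = 196418:
F_{29} = F_{28} + F_{27} = 317811 + 196418 = 514229
F_{30} = F_{29} + F_{28} = 514229 + 317811 = 832040
F_{31} = F_{30} + F_{29} = 832040 + 514229 = 1346269
F_{32} = F_{31} + F_{30} = 1346269 + 832040 = 2178309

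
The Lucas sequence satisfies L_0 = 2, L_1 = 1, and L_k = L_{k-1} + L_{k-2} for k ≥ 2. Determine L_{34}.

Iterating the recurrence up to L_{26} = 271443 and L_{25} = 167761:
L_{27} = L_{26} + L_{25} = 271443 + 167761 = 439204
L_{28} = L_{27} + L_{26} = 439204 + 271443 = 710647
L_{29} = L_{28} + L_{27} = 710647 + 439204 = 1149851
L_{30} = L_{29} + L_{28} = 1149851 + 710647 = 1860498
L_{31} = L_{30} + L_{29} = 1860498 + 1149851 = 3010349
L_{32} = L_{31} + L_{30} = 3010349 + 1860498 = 4870847
L_{33} = L_{32} + L_{31} = 4870847 + 3010349 = 7881196
L_{34} = L_{33} + L_{32} = 7881196 + 4870847 = 12752043

12752043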